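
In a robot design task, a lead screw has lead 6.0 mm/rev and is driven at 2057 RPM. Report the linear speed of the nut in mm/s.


v = lead * (RPM/60) = 6.0*2057/60 = 205.7000

205.7000 mm/s


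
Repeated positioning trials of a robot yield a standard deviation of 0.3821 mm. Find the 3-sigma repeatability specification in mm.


repeatability = 3*sigma = 3*0.3821 = 1.1463

1.1463 mm


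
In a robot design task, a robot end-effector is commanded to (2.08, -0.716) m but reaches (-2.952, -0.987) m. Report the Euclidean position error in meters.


dx = -2.952 - (2.08) = -5.0320, dy = -0.987 - (-0.716) = -0.2710
err = sqrt(25.321024 + 0.073441) = 5.0393

5.0393 m


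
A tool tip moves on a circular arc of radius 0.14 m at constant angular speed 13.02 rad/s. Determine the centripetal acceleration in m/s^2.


a_c = omega^2 * r = 13.02^2 * 0.14 = 23.7329

23.7329 m/s^2


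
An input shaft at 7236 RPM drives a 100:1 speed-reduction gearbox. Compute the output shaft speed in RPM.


omega_out = omega_in / N = 7236 / 100 = 72.3600

72.3600 RPM


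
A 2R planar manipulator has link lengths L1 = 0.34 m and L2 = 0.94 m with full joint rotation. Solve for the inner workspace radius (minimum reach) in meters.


r_min = |L1 - L2| = |0.34 - 0.94| = 0.6000

0.6000 m


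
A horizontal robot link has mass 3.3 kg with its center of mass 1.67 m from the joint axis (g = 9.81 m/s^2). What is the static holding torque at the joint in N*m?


tau = m*g*L = 3.3 * 9.81 * 1.67 = 54.0629

54.0629 N*m


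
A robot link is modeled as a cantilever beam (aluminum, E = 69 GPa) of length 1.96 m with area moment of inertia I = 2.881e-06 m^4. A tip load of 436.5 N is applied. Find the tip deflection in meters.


delta = F*L^3/(3*E*I) = 436.5*1.96^3/(3*6.900e+10*2.881e-06)
      = 3286.642464/596367 = 0.0055

0.0055 m


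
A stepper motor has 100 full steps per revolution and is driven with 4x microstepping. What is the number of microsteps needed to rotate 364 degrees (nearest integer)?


step_size = 360/(100*4) = 360/400 = 0.900000 deg
n = 364/(360/400) = 364*400/360 = 404.4444 -> 404

404 steps


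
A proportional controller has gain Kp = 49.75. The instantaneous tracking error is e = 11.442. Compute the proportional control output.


u_P = Kp * e = 49.75 * 11.442 = 569.2395

569.2395


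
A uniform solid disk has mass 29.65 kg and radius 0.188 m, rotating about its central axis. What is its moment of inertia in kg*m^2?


I = (1/2)*m*R^2 = 0.5*29.65*0.188^2 = 0.5240

0.5240 kg*m^2


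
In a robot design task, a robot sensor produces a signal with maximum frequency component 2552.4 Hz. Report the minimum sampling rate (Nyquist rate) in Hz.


f_s,min = 2*f_max = 2*2552.4 = 5104.8000

5104.8000 Hz


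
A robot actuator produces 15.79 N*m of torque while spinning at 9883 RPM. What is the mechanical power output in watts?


omega = 9883 * 2*pi/60 = 1034.945340 rad/s
P = tau * omega = 15.79 * 1034.945340 = 16341.7869

16341.7869 W


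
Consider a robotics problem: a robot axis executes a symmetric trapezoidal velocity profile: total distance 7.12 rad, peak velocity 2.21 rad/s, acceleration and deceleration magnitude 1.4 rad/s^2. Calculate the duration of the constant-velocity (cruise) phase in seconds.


t_acc = v/a = 1.578571 s, d_acc = v^2/(2a) = 1.744321 rad each
d_cruise = 7.12 - 2*1.744321 = 3.631358 rad
t_cruise = d_cruise/v = 3.631358/2.21 = 1.6431

1.6431 s


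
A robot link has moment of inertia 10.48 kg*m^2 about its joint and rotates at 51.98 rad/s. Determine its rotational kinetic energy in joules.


KE = (1/2)*I*omega^2 = 0.5*10.48*51.98^2 = 14158.0629

14158.0629 J


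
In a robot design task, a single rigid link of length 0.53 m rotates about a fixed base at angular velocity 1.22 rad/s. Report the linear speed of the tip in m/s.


v = L*omega = 0.53 * 1.22 = 0.6466

0.6466 m/s


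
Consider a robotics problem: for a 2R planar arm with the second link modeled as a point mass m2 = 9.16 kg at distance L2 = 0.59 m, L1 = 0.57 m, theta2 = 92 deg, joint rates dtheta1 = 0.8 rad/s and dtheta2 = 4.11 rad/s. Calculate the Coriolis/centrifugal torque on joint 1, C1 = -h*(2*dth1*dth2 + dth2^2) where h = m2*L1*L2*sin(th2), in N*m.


h = m2*L1*L2*sin(th2) = 9.16*0.57*0.59*sin(92 deg) = 3.078631
C1 = -h*(2*0.8*4.11 + 4.11^2) = -3.078631*23.4681 = -72.2496

-72.2496 N*m


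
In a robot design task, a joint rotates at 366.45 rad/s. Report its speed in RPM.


RPM = 366.45 * 60/(2*pi) = 3499.3397

3499.3397 RPM


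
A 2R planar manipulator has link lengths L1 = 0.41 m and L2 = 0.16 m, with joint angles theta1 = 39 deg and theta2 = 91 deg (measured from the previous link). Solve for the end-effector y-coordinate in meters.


y = L1*sin(th1) + L2*sin(th1+th2) = 0.41*sin(39 deg) + 0.16*sin(130 deg) = 0.3806

0.3806 m


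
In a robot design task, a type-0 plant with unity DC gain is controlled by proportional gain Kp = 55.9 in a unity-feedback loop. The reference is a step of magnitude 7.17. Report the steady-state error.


e_ss = R/(1 + Kp) = 7.17/(1 + 55.9) = 7.17/56.9000 = 0.1260

0.1260


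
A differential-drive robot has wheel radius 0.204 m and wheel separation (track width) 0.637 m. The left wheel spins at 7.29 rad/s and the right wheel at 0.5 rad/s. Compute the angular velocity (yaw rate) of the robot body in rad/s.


omega = r*(wR - wL)/L = 0.204*(0.5 - (7.29))/0.637 = -2.1745

-2.1745 rad/s


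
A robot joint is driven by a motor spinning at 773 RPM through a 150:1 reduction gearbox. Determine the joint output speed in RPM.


omega_joint = omega_motor / N = 773 / 150 = 5.1533

5.1533 RPM


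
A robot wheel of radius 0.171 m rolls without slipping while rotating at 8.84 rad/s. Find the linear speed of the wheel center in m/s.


v = omega * r = 8.84 * 0.171 = 1.5116

1.5116 m/s


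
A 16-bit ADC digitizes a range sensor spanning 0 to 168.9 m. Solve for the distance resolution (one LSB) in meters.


res = range / 2^n = 168.9/2^16 = 168.9/65536 = 0.0026

0.0026 m


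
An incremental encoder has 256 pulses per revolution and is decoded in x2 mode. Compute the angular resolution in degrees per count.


resolution = 360 / (PPR * 2) = 360 / 512 = 0.7031

0.7031 degrees


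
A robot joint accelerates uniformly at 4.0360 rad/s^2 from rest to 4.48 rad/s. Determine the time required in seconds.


t = delta_omega / alpha = 4.48 / 4.0360 = 1.1100

1.1100 s


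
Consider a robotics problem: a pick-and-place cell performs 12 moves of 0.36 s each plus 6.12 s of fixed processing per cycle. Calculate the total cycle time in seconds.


T = 12*0.36 + 6.12 = 10.4400

10.4400 s


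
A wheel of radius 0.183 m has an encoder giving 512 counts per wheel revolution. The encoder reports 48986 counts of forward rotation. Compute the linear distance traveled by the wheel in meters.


revs = 48986/512 = 95.675781
d = revs * 2*pi*r = 95.675781 * 2*pi*0.183 = 110.0102

110.0102 m


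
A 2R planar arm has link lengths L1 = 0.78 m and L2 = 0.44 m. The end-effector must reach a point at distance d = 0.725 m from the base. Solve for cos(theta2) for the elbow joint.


cos(th2) = (d^2 - L1^2 - L2^2)/(2*L1*L2) = (0.725^2 - 0.78^2 - 0.44^2)/(2*0.78*0.44) = -0.4026

-0.4026


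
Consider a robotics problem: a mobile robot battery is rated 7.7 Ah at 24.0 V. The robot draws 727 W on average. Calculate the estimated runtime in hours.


E = 7.7*24.0 = 184.8000 Wh
t = E/P = 184.8000/727 = 0.2542

0.2542 hours


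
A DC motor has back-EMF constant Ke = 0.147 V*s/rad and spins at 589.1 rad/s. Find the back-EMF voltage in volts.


V_emf = Ke * omega = 0.147*589.1 = 86.5977

86.5977 V


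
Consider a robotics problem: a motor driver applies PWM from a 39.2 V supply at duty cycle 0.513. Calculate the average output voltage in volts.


V_avg = V_supply * D = 39.2*0.513 = 20.1096

20.1096 V


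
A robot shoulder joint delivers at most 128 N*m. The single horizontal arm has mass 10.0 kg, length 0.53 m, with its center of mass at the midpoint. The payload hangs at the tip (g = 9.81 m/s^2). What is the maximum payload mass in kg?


tau_arm = m_arm*g*(L/2) = 10.0*9.81*0.53/2 = 25.9965 N*m
tau_payload = tau_max - tau_arm = 128 - 25.9965 = 102.0035
m_payload = tau_payload / (g*L) = 102.0035 / (9.81*0.53) = 19.6187

19.6187 kg


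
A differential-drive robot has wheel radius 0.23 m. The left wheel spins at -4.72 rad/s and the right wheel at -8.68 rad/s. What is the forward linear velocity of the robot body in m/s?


v = r*(wR + wL)/2 = 0.23*(-8.68 + -4.72)/2 = -1.5410

-1.5410 m/s


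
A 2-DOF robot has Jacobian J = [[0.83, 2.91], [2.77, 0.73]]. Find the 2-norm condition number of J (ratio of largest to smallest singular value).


JJ^T eigenvalues: trace(JJ^T) = 17.3628, det(JJ^T) = det(J)^2 = 55.57404304
s_max^2 = (17.3628 + sqrt(79.17065168))/2 = 13.13029457
s_min^2 = (17.3628 - sqrt(79.17065168))/2 = 4.23250543
kappa = s_max/s_min = sqrt(13.13029457/4.23250543) = 1.7613

1.7613


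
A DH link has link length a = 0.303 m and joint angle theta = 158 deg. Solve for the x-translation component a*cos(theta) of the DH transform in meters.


a*cos(theta) = 0.303*cos(158 deg) = -0.2809

-0.2809 m


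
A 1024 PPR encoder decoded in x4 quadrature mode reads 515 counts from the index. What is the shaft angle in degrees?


angle = counts * 360 / (PPR*4) = 515 * 360 / 4096 = 45.2637

45.2637 degrees


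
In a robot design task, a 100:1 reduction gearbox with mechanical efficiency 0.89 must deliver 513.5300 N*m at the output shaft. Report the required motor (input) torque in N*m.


tau_in = tau_out / (N * eta) = 513.5300 / (100 * 0.89) = 5.7700

5.7700 N*m


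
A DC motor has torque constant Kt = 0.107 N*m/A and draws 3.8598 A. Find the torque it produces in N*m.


tau = Kt * I = 0.107*3.8598 = 0.4130

0.4130 N*m


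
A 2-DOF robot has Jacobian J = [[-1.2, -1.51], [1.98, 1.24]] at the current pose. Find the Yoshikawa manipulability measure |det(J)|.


det(J) = -1.2*1.24 - (-1.51)*(1.98) = 1.5018
|det(J)| = 1.5018

1.5018


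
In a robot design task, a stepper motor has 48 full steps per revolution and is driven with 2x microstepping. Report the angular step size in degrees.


step = 360/(48*2) = 360/96 = 3.7500

3.7500 degrees


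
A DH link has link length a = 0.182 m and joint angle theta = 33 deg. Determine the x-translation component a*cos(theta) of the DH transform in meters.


a*cos(theta) = 0.182*cos(33 deg) = 0.1526

0.1526 m


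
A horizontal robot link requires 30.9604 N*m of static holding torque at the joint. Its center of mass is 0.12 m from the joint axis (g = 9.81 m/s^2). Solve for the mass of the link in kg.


m = tau / (g*L) = 30.9604 / (9.81 * 0.12) = 26.3000

26.3000 kg


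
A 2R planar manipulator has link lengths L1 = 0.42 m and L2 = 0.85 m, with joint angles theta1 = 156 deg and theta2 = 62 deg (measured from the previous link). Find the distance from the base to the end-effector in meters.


x = L1*cos(th1) + L2*cos(th1+th2) = -1.053498
y = L1*sin(th1) + L2*sin(th1+th2) = -0.352483
d = sqrt(x^2 + y^2) = sqrt(1.109858 + 0.124244) = 1.1109

1.1109 m


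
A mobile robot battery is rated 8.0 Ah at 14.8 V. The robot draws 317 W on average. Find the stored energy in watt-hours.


E = capacity * V = 8.0*14.8 = 118.4000

118.4000 Wh


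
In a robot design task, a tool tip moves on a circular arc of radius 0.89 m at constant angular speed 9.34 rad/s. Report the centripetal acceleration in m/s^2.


a_c = omega^2 * r = 9.34^2 * 0.89 = 77.6397

77.6397 m/s^2


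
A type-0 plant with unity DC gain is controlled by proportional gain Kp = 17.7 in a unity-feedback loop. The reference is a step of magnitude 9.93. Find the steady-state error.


e_ss = R/(1 + Kp) = 9.93/(1 + 17.7) = 9.93/18.7000 = 0.5310

0.5310


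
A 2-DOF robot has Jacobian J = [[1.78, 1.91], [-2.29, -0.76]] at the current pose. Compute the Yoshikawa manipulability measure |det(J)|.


det(J) = 1.78*-0.76 - (1.91)*(-2.29) = 3.0211
|det(J)| = 3.0211

3.0211


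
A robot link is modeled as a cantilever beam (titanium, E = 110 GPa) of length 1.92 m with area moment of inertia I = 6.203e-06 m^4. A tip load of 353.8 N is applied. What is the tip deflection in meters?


delta = F*L^3/(3*E*I) = 353.8*1.92^3/(3*1.100e+11*6.203e-06)
      = 2504.1567744/2046990 = 0.0012

0.0012 m


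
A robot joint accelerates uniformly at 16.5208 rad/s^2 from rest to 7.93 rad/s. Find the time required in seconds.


t = delta_omega / alpha = 7.93 / 16.5208 = 0.4800

0.4800 s


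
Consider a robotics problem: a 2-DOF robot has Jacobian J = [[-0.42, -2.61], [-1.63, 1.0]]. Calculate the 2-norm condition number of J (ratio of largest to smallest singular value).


JJ^T eigenvalues: trace(JJ^T) = 10.6454, det(JJ^T) = det(J)^2 = 21.84908049
s_max^2 = (10.6454 + sqrt(25.92821920))/2 = 7.86868798
s_min^2 = (10.6454 - sqrt(25.92821920))/2 = 2.77671202
kappa = s_max/s_min = sqrt(7.86868798/2.77671202) = 1.6834

1.6834


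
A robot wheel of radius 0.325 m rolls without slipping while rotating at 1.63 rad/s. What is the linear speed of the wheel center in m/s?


v = omega * r = 1.63 * 0.325 = 0.5297

0.5297 m/s


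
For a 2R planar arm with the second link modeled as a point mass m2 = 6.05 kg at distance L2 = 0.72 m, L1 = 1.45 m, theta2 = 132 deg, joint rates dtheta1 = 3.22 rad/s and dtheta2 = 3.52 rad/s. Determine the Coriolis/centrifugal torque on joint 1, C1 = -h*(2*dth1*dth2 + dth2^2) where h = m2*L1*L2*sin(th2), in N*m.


h = m2*L1*L2*sin(th2) = 6.05*1.45*0.72*sin(132 deg) = 4.693851
C1 = -h*(2*3.22*3.52 + 3.52^2) = -4.693851*35.0592 = -164.5627

-164.5627 N*m


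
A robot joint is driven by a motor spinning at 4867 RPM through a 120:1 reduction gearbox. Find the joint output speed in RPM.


omega_joint = omega_motor / N = 4867 / 120 = 40.5583

40.5583 RPM


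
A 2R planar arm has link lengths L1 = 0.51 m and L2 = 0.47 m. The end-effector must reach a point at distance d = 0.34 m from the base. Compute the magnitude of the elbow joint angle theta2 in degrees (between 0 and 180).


cos(th2) = (d^2 - L1^2 - L2^2)/(2*L1*L2) = (0.34^2 - 0.51^2 - 0.47^2)/(2*0.51*0.47) = -0.76220275
th2 = acos(-0.76220275) = 139.6588 deg

139.6588 degrees


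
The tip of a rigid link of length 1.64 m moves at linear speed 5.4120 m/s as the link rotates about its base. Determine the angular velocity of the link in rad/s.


omega = v / L = 5.4120 / 1.64 = 3.3000

3.3000 rad/s


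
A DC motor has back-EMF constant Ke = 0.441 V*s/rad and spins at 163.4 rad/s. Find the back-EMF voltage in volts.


V_emf = Ke * omega = 0.441*163.4 = 72.0594

72.0594 V


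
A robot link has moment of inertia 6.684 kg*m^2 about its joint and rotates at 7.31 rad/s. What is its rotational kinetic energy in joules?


KE = (1/2)*I*omega^2 = 0.5*6.684*7.31^2 = 178.5834

178.5834 J


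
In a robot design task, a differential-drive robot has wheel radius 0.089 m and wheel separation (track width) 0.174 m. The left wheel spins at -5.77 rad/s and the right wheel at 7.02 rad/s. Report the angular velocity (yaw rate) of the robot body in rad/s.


omega = r*(wR - wL)/L = 0.089*(7.02 - (-5.77))/0.174 = 6.5420

6.5420 rad/s


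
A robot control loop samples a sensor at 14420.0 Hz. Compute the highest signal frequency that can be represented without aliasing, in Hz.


f_max = f_s/2 = 14420.0/2 = 7210.0000

7210.0000 Hz


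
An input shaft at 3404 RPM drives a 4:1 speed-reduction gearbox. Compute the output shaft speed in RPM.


omega_out = omega_in / N = 3404 / 4 = 851.0000

851.0000 RPM


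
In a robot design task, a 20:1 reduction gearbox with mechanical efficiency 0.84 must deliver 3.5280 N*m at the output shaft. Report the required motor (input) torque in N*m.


tau_in = tau_out / (N * eta) = 3.5280 / (20 * 0.84) = 0.2100

0.2100 N*m


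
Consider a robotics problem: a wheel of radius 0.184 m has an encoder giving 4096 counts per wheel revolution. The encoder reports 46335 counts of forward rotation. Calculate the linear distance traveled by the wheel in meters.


revs = 46335/4096 = 11.312256
d = revs * 2*pi*r = 11.312256 * 2*pi*0.184 = 13.0782

13.0782 m


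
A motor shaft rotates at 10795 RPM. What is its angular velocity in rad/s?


omega = 10795 * 2*pi/60 = 1130.4498

1130.4498 rad/s


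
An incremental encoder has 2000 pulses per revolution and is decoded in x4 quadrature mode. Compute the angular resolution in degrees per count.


resolution = 360 / (PPR * 4) = 360 / 8000 = 0.0450

0.0450 degrees


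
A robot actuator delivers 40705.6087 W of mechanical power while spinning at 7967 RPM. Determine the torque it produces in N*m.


omega = 7967 * 2*pi/60 = 834.302289 rad/s
tau = P / omega = 40705.6087 / 834.302289 = 48.7900

48.7900 N*m


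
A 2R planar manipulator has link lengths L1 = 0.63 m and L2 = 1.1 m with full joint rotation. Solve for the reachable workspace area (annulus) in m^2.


r_max = L1 + L2 = 1.7300, r_min = |L1 - L2| = 0.4700
A = pi*(r_max^2 - r_min^2) = pi*(2.9929 - 0.2209) = 8.7085

8.7085 m^2


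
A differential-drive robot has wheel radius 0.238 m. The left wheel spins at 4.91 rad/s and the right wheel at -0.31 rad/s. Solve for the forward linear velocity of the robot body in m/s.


v = r*(wR + wL)/2 = 0.238*(-0.31 + 4.91)/2 = 0.5474

0.5474 m/s


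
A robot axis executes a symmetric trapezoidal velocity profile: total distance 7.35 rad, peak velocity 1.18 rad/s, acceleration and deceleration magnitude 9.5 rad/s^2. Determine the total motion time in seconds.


t_acc = v/a = 1.18/9.5 = 0.124211 s
d_acc = v^2/(2a) = 0.073284 rad (each ramp)
d_cruise = 7.35 - 2*0.073284 = 7.203432 rad
t_cruise = 7.203432/1.18 = 6.104603 s
t_total = 2*0.124211 + 6.104603 = 6.3530

6.3530 s


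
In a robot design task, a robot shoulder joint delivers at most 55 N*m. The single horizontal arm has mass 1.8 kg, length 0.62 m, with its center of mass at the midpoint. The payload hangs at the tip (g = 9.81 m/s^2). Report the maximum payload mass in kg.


tau_arm = m_arm*g*(L/2) = 1.8*9.81*0.62/2 = 5.4740 N*m
tau_payload = tau_max - tau_arm = 55 - 5.4740 = 49.5260
m_payload = tau_payload / (g*L) = 49.5260 / (9.81*0.62) = 8.1428

8.1428 kg


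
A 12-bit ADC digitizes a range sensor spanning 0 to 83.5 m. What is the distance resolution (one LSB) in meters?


res = range / 2^n = 83.5/2^12 = 83.5/4096 = 0.0204

0.0204 m


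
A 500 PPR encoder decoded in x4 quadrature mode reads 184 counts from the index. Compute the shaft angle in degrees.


angle = counts * 360 / (PPR*4) = 184 * 360 / 2000 = 33.1200

33.1200 degrees


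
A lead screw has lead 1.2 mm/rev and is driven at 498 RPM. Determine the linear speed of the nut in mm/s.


v = lead * (RPM/60) = 1.2*498/60 = 9.9600

9.9600 mm/s


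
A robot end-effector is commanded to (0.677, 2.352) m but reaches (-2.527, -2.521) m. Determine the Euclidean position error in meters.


dx = -2.527 - (0.677) = -3.2040, dy = -2.521 - (2.352) = -4.8730
err = sqrt(10.265616 + 23.746129) = 5.8320

5.8320 m


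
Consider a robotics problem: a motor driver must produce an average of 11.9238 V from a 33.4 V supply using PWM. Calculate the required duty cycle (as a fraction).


D = V_avg/V_supply = 11.9238/33.4 = 0.3570

0.3570


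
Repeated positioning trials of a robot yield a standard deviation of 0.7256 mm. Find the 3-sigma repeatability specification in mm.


repeatability = 3*sigma = 3*0.7256 = 2.1768

2.1768 mm


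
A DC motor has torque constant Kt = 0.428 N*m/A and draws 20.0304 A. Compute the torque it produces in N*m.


tau = Kt * I = 0.428*20.0304 = 8.5730

8.5730 N*m


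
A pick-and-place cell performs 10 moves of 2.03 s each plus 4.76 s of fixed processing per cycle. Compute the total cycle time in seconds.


T = 10*2.03 + 4.76 = 25.0600

25.0600 s


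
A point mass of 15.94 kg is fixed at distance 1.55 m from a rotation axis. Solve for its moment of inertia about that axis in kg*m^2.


I = m*r^2 = 15.94*1.55^2 = 38.2959

38.2959 kg*m^2


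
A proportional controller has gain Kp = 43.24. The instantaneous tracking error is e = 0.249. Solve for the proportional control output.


u_P = Kp * e = 43.24 * 0.249 = 10.7668

10.7668


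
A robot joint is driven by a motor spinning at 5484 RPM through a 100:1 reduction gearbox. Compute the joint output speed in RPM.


omega_joint = omega_motor / N = 5484 / 100 = 54.8400

54.8400 RPM


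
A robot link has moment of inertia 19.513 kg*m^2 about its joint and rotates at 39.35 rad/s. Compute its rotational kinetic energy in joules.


KE = (1/2)*I*omega^2 = 0.5*19.513*39.35^2 = 15107.1841

15107.1841 J


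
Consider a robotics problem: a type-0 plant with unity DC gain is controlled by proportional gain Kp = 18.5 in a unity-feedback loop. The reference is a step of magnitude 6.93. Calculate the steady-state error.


e_ss = R/(1 + Kp) = 6.93/(1 + 18.5) = 6.93/19.5000 = 0.3554

0.3554


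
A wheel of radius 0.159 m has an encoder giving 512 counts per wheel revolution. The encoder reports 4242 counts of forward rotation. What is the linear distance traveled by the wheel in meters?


revs = 4242/512 = 8.285156
d = revs * 2*pi*r = 8.285156 * 2*pi*0.159 = 8.2771

8.2771 m


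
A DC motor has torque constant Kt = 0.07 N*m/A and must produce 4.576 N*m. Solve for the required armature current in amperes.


I = tau / Kt = 4.576/0.07 = 65.3714

65.3714 A


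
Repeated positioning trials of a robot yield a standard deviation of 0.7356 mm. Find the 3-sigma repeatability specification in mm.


repeatability = 3*sigma = 3*0.7356 = 2.2068

2.2068 mm


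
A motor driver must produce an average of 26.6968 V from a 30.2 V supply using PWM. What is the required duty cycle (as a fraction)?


D = V_avg/V_supply = 26.6968/30.2 = 0.8840

0.8840


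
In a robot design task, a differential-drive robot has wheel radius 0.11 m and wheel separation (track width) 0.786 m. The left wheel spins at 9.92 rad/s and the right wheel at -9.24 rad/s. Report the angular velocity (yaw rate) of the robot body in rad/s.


omega = r*(wR - wL)/L = 0.11*(-9.24 - (9.92))/0.786 = -2.6814

-2.6814 rad/s


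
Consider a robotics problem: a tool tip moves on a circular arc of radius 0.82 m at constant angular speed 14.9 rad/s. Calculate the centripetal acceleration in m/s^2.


a_c = omega^2 * r = 14.9^2 * 0.82 = 182.0482

182.0482 m/s^2


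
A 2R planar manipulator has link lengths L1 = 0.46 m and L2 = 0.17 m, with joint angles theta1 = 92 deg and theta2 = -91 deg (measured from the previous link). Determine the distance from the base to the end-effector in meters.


x = L1*cos(th1) + L2*cos(th1+th2) = 0.153920
y = L1*sin(th1) + L2*sin(th1+th2) = 0.462687
d = sqrt(x^2 + y^2) = sqrt(0.023691 + 0.214079) = 0.4876

0.4876 m


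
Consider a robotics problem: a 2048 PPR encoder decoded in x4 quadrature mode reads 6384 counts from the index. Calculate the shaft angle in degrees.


angle = counts * 360 / (PPR*4) = 6384 * 360 / 8192 = 280.5469

280.5469 degrees


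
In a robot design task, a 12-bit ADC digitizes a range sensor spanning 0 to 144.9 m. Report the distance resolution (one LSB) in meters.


res = range / 2^n = 144.9/2^12 = 144.9/4096 = 0.0354

0.0354 m


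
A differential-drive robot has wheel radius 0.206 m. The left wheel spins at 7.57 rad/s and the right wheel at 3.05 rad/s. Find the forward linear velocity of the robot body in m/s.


v = r*(wR + wL)/2 = 0.206*(3.05 + 7.57)/2 = 1.0939

1.0939 m/s


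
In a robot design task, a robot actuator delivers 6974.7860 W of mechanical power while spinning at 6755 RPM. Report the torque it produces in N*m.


omega = 6755 * 2*pi/60 = 707.381946 rad/s
tau = P / omega = 6974.7860 / 707.381946 = 9.8600

9.8600 N*m


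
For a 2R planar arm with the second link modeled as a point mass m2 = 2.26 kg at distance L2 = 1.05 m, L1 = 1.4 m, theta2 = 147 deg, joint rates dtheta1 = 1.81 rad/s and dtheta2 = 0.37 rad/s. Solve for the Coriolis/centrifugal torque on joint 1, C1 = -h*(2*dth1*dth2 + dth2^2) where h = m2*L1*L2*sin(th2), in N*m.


h = m2*L1*L2*sin(th2) = 2.26*1.4*1.05*sin(147 deg) = 1.809400
C1 = -h*(2*1.81*0.37 + 0.37^2) = -1.809400*1.4763 = -2.6712

-2.6712 N*m


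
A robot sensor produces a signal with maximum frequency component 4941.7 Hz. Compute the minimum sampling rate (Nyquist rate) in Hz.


f_s,min = 2*f_max = 2*4941.7 = 9883.4000

9883.4000 Hz


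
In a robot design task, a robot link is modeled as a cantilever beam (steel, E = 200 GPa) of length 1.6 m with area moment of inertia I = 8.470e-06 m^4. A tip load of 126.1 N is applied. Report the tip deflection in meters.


delta = F*L^3/(3*E*I) = 126.1*1.6^3/(3*2.000e+11*8.470e-06)
      = 516.5056/5082000 = 1.0163e-04

1.0163e-04 m


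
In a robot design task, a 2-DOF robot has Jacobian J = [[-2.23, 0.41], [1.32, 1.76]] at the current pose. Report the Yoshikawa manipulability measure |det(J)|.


det(J) = -2.23*1.76 - (0.41)*(1.32) = -4.4660
|det(J)| = 4.4660

4.4660


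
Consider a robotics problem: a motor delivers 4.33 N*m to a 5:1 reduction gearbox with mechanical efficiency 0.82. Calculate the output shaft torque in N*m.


tau_out = tau_in * N * eta = 4.33 * 5 * 0.82 = 17.7530

17.7530 N*m


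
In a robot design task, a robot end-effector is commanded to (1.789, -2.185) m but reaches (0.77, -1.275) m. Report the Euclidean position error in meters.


dx = 0.77 - (1.789) = -1.0190, dy = -1.275 - (-2.185) = 0.9100
err = sqrt(1.038361 + 0.828100) = 1.3662

1.3662 m


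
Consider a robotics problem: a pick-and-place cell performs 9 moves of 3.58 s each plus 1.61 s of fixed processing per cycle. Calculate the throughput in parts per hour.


T_cycle = 9*3.58 + 1.61 = 33.8300 s
rate = 3600/T = 106.4144

106.4144 parts/hour


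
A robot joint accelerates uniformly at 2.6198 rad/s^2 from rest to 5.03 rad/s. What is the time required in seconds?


t = delta_omega / alpha = 5.03 / 2.6198 = 1.9200

1.9200 s


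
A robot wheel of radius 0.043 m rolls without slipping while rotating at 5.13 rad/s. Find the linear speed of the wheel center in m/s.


v = omega * r = 5.13 * 0.043 = 0.2206

0.2206 m/s


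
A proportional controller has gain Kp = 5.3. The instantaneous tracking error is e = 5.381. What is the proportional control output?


u_P = Kp * e = 5.3 * 5.381 = 28.5193

28.5193


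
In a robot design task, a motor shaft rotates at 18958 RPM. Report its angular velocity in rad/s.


omega = 18958 * 2*pi/60 = 1985.2771

1985.2771 rad/s


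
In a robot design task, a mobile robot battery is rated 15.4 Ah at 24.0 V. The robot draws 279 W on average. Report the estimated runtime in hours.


E = 15.4*24.0 = 369.6000 Wh
t = E/P = 369.6000/279 = 1.3247

1.3247 hours


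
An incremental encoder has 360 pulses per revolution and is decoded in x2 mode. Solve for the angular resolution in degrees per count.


resolution = 360 / (PPR * 2) = 360 / 720 = 0.5000

0.5000 degrees


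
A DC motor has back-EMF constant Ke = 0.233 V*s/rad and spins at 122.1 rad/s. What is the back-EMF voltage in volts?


V_emf = Ke * omega = 0.233*122.1 = 28.4493

28.4493 V


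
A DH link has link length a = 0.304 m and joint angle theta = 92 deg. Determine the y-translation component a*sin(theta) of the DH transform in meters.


a*sin(theta) = 0.304*sin(92 deg) = 0.3038

0.3038 m


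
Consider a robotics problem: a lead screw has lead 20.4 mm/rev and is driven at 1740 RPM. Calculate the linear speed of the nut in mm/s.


v = lead * (RPM/60) = 20.4*1740/60 = 591.6000

591.6000 mm/s


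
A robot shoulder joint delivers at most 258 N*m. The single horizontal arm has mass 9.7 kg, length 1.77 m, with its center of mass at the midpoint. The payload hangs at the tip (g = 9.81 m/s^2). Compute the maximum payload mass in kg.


tau_arm = m_arm*g*(L/2) = 9.7*9.81*1.77/2 = 84.2139 N*m
tau_payload = tau_max - tau_arm = 258 - 84.2139 = 173.7861
m_payload = tau_payload / (g*L) = 173.7861 / (9.81*1.77) = 10.0086

10.0086 kg


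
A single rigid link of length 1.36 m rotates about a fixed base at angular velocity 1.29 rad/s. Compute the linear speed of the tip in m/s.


v = L*omega = 1.36 * 1.29 = 1.7544

1.7544 m/s


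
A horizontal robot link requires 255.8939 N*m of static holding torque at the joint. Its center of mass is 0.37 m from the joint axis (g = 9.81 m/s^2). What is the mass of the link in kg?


m = tau / (g*L) = 255.8939 / (9.81 * 0.37) = 70.5000

70.5000 kg


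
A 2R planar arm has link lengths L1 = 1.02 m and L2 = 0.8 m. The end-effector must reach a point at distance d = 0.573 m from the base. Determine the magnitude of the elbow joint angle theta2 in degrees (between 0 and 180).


cos(th2) = (d^2 - L1^2 - L2^2)/(2*L1*L2) = (0.573^2 - 1.02^2 - 0.8^2)/(2*1.02*0.8) = -0.82847488
th2 = acos(-0.82847488) = 145.9424 deg

145.9424 degrees


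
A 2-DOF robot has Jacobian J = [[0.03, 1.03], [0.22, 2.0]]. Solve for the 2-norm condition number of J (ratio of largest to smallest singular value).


JJ^T eigenvalues: trace(JJ^T) = 5.1102, det(JJ^T) = det(J)^2 = 0.02775556
s_max^2 = (5.1102 + sqrt(26.00312180))/2 = 5.10476281
s_min^2 = (5.1102 - sqrt(26.00312180))/2 = 0.00543719
kappa = s_max/s_min = sqrt(5.10476281/0.00543719) = 30.6408

30.6408


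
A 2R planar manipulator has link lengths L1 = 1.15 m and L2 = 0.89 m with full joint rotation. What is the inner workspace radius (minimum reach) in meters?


r_min = |L1 - L2| = |1.15 - 0.89| = 0.2600

0.2600 m


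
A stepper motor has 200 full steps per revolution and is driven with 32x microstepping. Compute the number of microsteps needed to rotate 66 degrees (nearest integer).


step_size = 360/(200*32) = 360/6400 = 0.056250 deg
n = 66/(360/6400) = 66*6400/360 = 1173.3333 -> 1173

1173 steps


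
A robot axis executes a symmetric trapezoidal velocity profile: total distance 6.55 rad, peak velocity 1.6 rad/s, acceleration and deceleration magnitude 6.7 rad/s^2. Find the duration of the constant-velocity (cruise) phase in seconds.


t_acc = v/a = 0.238806 s, d_acc = v^2/(2a) = 0.191045 rad each
d_cruise = 6.55 - 2*0.191045 = 6.167910 rad
t_cruise = d_cruise/v = 6.167910/1.6 = 3.8549

3.8549 s


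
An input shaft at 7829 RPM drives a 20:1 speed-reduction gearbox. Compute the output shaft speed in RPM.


omega_out = omega_in / N = 7829 / 20 = 391.4500

391.4500 RPM


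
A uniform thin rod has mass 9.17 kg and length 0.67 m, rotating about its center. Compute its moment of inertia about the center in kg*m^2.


I = (1/12)*m*L^2 = (1/12)*9.17*0.67^2 = 0.3430

0.3430 kg*m^2


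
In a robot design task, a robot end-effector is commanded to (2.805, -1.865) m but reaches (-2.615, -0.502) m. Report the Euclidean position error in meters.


dx = -2.615 - (2.805) = -5.4200, dy = -0.502 - (-1.865) = 1.3630
err = sqrt(29.376400 + 1.857769) = 5.5888

5.5888 m


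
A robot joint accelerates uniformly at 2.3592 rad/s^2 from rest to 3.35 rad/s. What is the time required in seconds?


t = delta_omega / alpha = 3.35 / 2.3592 = 1.4200

1.4200 s


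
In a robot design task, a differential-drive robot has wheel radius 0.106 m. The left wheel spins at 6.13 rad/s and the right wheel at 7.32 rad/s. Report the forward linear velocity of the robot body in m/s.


v = r*(wR + wL)/2 = 0.106*(7.32 + 6.13)/2 = 0.7128

0.7128 m/s


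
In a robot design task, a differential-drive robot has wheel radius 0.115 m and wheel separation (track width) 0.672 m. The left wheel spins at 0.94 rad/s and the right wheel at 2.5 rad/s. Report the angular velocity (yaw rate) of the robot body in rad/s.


omega = r*(wR - wL)/L = 0.115*(2.5 - (0.94))/0.672 = 0.2670

0.2670 rad/s


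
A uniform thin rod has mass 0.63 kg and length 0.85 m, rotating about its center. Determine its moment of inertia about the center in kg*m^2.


I = (1/12)*m*L^2 = (1/12)*0.63*0.85^2 = 0.0379

0.0379 kg*m^2


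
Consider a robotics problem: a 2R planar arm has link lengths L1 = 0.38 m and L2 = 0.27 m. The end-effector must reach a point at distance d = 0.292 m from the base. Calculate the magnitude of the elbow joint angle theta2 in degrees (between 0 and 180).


cos(th2) = (d^2 - L1^2 - L2^2)/(2*L1*L2) = (0.292^2 - 0.38^2 - 0.27^2)/(2*0.38*0.27) = -0.64345029
th2 = acos(-0.64345029) = 130.0496 deg

130.0496 degrees


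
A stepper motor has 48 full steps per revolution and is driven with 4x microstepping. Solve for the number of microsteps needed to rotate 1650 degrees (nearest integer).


step_size = 360/(48*4) = 360/192 = 1.875000 deg
n = 1650/(360/192) = 1650*192/360 = 880

880 steps


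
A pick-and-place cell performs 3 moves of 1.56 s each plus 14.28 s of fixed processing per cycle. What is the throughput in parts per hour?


T_cycle = 3*1.56 + 14.28 = 18.9600 s
rate = 3600/T = 189.8734

189.8734 parts/hour


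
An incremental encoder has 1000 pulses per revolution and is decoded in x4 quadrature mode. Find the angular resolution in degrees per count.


resolution = 360 / (PPR * 4) = 360 / 4000 = 0.0900

0.0900 degrees


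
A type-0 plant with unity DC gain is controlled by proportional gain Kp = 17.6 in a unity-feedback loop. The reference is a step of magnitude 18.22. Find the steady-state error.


e_ss = R/(1 + Kp) = 18.22/(1 + 17.6) = 18.22/18.6000 = 0.9796

0.9796


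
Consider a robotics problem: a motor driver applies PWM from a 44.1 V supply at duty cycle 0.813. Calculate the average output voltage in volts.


V_avg = V_supply * D = 44.1*0.813 = 35.8533

35.8533 V


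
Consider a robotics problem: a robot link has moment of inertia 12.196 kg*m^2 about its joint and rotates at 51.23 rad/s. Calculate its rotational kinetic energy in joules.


KE = (1/2)*I*omega^2 = 0.5*12.196*51.23^2 = 16004.2797

16004.2797 J


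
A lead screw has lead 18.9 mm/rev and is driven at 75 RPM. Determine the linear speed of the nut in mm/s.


v = lead * (RPM/60) = 18.9*75/60 = 23.6250

23.6250 mm/s


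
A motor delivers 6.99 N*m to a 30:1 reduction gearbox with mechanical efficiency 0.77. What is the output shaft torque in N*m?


tau_out = tau_in * N * eta = 6.99 * 30 * 0.77 = 161.4690

161.4690 N*m


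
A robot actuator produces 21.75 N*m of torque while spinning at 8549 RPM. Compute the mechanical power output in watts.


omega = 8549 * 2*pi/60 = 895.249187 rad/s
P = tau * omega = 21.75 * 895.249187 = 19471.6698

19471.6698 W


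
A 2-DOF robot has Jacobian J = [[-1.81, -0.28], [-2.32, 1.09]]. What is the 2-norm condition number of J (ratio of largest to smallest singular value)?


JJ^T eigenvalues: trace(JJ^T) = 9.9250, det(JJ^T) = det(J)^2 = 6.87750625
s_max^2 = (9.9250 + sqrt(70.99560000))/2 = 9.17544434
s_min^2 = (9.9250 - sqrt(70.99560000))/2 = 0.74955566
kappa = s_max/s_min = sqrt(9.17544434/0.74955566) = 3.4987

3.4987


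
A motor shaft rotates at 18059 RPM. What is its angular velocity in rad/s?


omega = 18059 * 2*pi/60 = 1891.1341

1891.1341 rad/s


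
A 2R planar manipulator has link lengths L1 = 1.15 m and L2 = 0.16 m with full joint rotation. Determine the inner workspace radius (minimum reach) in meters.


r_min = |L1 - L2| = |1.15 - 0.16| = 0.9900

0.9900 m


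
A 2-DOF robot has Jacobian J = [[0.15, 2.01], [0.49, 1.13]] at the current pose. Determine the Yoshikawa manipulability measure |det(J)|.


det(J) = 0.15*1.13 - (2.01)*(0.49) = -0.8154
|det(J)| = 0.8154

0.8154


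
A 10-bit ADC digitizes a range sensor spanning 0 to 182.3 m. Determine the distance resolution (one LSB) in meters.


res = range / 2^n = 182.3/2^10 = 182.3/1024 = 0.1780

0.1780 m


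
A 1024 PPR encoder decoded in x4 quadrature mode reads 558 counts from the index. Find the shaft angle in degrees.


angle = counts * 360 / (PPR*4) = 558 * 360 / 4096 = 49.0430

49.0430 degrees


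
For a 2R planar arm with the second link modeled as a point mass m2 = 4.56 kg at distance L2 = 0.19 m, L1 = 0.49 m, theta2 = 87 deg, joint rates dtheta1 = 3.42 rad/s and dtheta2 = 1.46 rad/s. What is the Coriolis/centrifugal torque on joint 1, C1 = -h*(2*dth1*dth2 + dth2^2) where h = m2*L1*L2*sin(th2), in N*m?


h = m2*L1*L2*sin(th2) = 4.56*0.49*0.19*sin(87 deg) = 0.423954
C1 = -h*(2*3.42*1.46 + 1.46^2) = -0.423954*12.1180 = -5.1375

-5.1375 N*m


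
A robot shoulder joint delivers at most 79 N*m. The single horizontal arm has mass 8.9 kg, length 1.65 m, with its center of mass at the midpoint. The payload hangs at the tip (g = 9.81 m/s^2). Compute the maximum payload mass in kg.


tau_arm = m_arm*g*(L/2) = 8.9*9.81*1.65/2 = 72.0299 N*m
tau_payload = tau_max - tau_arm = 79 - 72.0299 = 6.9701
m_payload = tau_payload / (g*L) = 6.9701 / (9.81*1.65) = 0.4306

0.4306 kg


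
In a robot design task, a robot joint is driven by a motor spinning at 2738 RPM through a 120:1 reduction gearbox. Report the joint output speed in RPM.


omega_joint = omega_motor / N = 2738 / 120 = 22.8167

22.8167 RPM


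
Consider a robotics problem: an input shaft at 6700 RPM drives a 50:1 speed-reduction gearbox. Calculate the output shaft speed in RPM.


omega_out = omega_in / N = 6700 / 50 = 134.0000

134.0000 RPM


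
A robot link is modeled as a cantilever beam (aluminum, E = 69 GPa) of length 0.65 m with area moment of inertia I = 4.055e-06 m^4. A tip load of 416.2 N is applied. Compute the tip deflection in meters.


delta = F*L^3/(3*E*I) = 416.2*0.65^3/(3*6.900e+10*4.055e-06)
      = 114.298925/839385 = 1.3617e-04

1.3617e-04 m


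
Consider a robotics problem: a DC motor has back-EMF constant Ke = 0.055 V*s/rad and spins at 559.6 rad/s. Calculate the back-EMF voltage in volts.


V_emf = Ke * omega = 0.055*559.6 = 30.7780

30.7780 V


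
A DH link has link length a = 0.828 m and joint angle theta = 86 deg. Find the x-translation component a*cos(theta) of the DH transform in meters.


a*cos(theta) = 0.828*cos(86 deg) = 0.0578

0.0578 m


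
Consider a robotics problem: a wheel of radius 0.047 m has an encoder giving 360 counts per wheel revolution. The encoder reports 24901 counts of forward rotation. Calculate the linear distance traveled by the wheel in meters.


revs = 24901/360 = 69.169444
d = revs * 2*pi*r = 69.169444 * 2*pi*0.047 = 20.4264

20.4264 m


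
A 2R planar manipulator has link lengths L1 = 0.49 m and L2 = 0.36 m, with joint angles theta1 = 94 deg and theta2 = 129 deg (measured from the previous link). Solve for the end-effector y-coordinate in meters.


y = L1*sin(th1) + L2*sin(th1+th2) = 0.49*sin(94 deg) + 0.36*sin(223 deg) = 0.2433

0.2433 m


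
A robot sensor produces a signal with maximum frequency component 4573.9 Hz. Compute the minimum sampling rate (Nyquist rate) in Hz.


f_s,min = 2*f_max = 2*4573.9 = 9147.8000

9147.8000 Hz


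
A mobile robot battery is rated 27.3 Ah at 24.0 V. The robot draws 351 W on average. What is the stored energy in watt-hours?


E = capacity * V = 27.3*24.0 = 655.2000

655.2000 Wh


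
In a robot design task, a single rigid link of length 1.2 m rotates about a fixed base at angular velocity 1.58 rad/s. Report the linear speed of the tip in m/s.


v = L*omega = 1.2 * 1.58 = 1.8960

1.8960 m/s


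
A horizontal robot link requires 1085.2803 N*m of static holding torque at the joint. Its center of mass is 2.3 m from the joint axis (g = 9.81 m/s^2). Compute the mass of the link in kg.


m = tau / (g*L) = 1085.2803 / (9.81 * 2.3) = 48.1000

48.1000 kg


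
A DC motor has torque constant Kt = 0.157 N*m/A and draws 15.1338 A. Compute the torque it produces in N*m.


tau = Kt * I = 0.157*15.1338 = 2.3760

2.3760 N*m
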